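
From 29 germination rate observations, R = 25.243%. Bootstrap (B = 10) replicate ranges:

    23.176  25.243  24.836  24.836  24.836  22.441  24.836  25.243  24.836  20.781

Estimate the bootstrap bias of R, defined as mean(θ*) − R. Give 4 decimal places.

mean(θ*) = (23.176 + 25.243 + 24.836 + 24.836 + 24.836 + 22.441 + 24.836 + 25.243 + 24.836 + 20.781) / 10 = 24.10640
bias = 24.10640 − 25.243

bias = −1.1366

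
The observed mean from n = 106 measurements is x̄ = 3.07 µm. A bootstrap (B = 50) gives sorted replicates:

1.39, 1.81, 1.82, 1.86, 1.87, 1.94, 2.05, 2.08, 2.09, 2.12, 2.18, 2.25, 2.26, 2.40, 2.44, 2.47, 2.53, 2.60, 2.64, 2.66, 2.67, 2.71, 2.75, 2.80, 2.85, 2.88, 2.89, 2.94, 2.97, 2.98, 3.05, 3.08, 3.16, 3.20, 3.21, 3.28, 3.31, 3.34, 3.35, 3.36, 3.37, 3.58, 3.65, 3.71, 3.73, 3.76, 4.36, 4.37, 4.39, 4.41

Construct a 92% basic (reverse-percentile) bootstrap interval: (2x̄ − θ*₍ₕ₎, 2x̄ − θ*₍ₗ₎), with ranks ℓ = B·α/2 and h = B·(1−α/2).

(1.77, 4.33)

Percentile endpoints at ranks 2 and 48: θ*₍2₎ = 1.81, θ*₍48₎ = 4.37.
Basic interval reflects these around x̄:
  lower = 2 × 3.07 − 4.37 = 1.77
  upper = 2 × 3.07 − 1.81 = 4.33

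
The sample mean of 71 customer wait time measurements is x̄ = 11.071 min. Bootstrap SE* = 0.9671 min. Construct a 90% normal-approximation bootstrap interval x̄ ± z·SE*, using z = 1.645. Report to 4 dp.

(9.4801, 12.6619)

Margin = 1.645 × 0.9671 = 1.59088
Interval: 11.071 ± 1.59088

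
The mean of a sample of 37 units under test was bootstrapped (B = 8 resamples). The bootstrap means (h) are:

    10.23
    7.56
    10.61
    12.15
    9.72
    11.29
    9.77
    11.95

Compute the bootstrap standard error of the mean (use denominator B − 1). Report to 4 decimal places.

SE* = 1.4762

Bootstrap SE is the standard deviation of the 8 replicate means.
Mean of replicates: (10.23 + 7.56 + 10.61 + 12.15 + 9.72 + 11.29 + 9.77 + 11.95) / 8 = 83.28000 / 8 = 10.41000
Sum of squared deviations: (−0.18000)² + (−2.85000)² + (+0.20000)² + (+1.74000)² + (−0.69000)² + (+0.88000)² + (−0.64000)² + (+1.54000)² = 15.25420
Variance = 15.25420 / 7 = 2.17917
SE* = √2.17917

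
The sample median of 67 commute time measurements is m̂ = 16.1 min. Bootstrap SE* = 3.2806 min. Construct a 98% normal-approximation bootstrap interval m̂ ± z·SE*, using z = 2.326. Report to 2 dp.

Margin = 2.326 × 3.2806 = 7.631
Interval: 16.1 ± 7.631

(8.47, 23.73)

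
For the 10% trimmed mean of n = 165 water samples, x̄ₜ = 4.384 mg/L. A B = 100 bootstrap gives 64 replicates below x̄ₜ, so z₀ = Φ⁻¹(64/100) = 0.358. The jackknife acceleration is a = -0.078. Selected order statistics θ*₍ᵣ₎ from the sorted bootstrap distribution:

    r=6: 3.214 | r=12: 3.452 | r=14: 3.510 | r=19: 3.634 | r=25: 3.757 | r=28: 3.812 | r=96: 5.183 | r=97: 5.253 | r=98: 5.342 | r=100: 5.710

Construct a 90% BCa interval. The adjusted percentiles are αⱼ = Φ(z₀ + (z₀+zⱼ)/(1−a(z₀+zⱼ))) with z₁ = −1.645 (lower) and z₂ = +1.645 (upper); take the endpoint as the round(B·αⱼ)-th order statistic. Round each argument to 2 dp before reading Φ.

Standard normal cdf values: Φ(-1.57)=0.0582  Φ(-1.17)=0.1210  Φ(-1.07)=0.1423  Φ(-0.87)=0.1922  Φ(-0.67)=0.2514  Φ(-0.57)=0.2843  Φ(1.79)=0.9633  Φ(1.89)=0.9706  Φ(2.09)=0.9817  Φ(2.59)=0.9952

(3.510, 5.342)

Lower: z₀ + z₁ = 0.358 + (-1.645) = -1.287; 1 − a(z₀+z₁) = 1 − (-0.078)(-1.287) = 0.8996; argument = 0.358 + (-1.287)/0.8996 = -1.0726 → -1.07.
α₁ = Φ(-1.07) = 0.1423; rank = round(100 × 0.1423) = 14; θ*₍14₎ = 3.510.
Upper: z₀ + z₂ = 2.003; 1 − a(z₀+z₂) = 1.1562; argument = 2.0903 → 2.09; α₂ = 0.9817; rank = 98; θ*₍98₎ = 5.342.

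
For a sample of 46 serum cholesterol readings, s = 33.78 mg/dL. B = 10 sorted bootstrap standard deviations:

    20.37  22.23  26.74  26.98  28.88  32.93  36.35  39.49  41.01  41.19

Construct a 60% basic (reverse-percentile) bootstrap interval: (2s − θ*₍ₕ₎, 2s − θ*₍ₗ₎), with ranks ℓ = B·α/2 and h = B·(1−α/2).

Percentile endpoints at ranks 2 and 8: θ*₍2₎ = 22.23, θ*₍8₎ = 39.49.
Basic interval reflects these around s:
  lower = 2 × 33.78 − 39.49 = 28.07
  upper = 2 × 33.78 − 22.23 = 45.33

(28.07, 45.33)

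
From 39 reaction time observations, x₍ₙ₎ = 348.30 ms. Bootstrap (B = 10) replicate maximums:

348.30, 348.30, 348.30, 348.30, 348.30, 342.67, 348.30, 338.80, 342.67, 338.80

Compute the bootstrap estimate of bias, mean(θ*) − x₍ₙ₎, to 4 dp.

mean(θ*) = (348.30 + 348.30 + 348.30 + 348.30 + 348.30 + 342.67 + 348.30 + 338.80 + 342.67 + 338.80) / 10 = 345.27400
bias = 345.27400 − 348.30

bias = −3.0260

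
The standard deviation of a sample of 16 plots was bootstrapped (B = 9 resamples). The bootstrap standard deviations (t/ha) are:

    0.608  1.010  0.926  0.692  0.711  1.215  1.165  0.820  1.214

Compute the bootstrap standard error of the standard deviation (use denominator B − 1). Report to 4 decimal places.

SE* = 0.2356

Bootstrap SE is the standard deviation of the 9 replicate standard deviations.
Mean of replicates: (0.608 + 1.010 + 0.926 + 0.692 + 0.711 + 1.215 + 1.165 + 0.820 + 1.214) / 9 = 8.36100 / 9 = 0.92900
Sum of squared deviations: (−0.32100)² + (+0.08100)² + (−0.00300)² + (−0.23700)² + (−0.21800)² + (+0.28600)² + (+0.23600)² + (−0.10900)² + (+0.28500)² = 0.44390
Variance = 0.44390 / 8 = 0.05549
SE* = √0.05549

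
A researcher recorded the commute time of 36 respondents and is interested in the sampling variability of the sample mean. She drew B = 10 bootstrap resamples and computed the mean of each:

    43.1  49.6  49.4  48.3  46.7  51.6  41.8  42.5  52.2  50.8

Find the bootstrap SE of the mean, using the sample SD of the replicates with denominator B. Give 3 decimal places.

SE* = 3.686

Bootstrap SE is the standard deviation of the 10 replicate means.
Mean of replicates: (43.1 + 49.6 + 49.4 + 48.3 + 46.7 + 51.6 + 41.8 + 42.5 + 52.2 + 50.8) / 10 = 476.0000 / 10 = 47.6000
Sum of squared deviations: (−4.5000)² + (+2.0000)² + (+1.8000)² + (+0.7000)² + (−0.9000)² + (+4.0000)² + (−5.8000)² + (−5.1000)² + (+4.6000)² + (+3.2000)² = 135.8400
Variance = 135.8400 / 10 = 13.5840
SE* = √13.5840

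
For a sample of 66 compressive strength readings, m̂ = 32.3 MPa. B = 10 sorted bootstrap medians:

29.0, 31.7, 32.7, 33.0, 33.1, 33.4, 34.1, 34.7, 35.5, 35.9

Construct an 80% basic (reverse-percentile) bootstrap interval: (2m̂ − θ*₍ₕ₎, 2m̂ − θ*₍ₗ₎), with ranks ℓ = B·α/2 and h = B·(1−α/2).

(29.1, 35.6)

Percentile endpoints at ranks 1 and 9: θ*₍1₎ = 29.0, θ*₍9₎ = 35.5.
Basic interval reflects these around m̂:
  lower = 2 × 32.3 − 35.5 = 29.1
  upper = 2 × 32.3 − 29.0 = 35.6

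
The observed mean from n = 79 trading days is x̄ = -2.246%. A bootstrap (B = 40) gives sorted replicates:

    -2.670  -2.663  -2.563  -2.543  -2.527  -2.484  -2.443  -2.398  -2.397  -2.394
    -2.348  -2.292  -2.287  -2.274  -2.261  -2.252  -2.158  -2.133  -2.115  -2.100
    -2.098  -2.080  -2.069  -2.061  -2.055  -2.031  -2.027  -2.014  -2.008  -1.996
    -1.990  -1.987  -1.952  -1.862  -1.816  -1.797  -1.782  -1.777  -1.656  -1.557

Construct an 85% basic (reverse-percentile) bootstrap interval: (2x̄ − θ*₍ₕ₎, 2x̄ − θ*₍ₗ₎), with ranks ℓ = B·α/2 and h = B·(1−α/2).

(-2.710, -1.929)

Percentile endpoints at ranks 3 and 37: θ*₍3₎ = -2.563, θ*₍37₎ = -1.782.
Basic interval reflects these around x̄:
  lower = 2 × -2.246 − -1.782 = -2.710
  upper = 2 × -2.246 − -2.563 = -1.929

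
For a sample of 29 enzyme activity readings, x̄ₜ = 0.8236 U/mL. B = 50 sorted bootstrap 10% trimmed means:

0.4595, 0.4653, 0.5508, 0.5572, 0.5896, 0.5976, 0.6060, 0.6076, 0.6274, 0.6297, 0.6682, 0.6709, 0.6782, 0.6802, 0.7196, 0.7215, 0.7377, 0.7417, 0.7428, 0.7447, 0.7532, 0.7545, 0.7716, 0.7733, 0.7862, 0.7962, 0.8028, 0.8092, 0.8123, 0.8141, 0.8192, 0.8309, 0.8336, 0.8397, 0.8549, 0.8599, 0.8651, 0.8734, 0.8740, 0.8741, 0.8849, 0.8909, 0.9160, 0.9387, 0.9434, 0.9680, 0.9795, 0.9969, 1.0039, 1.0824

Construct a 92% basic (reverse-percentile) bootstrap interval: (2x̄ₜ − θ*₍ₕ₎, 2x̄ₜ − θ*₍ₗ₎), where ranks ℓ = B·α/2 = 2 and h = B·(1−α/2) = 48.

(0.6503, 1.1819)

Percentile endpoints at ranks 2 and 48: θ*₍2₎ = 0.4653, θ*₍48₎ = 0.9969.
Basic interval reflects these around x̄ₜ:
  lower = 2 × 0.8236 − 0.9969 = 0.6503
  upper = 2 × 0.8236 − 0.4653 = 1.1819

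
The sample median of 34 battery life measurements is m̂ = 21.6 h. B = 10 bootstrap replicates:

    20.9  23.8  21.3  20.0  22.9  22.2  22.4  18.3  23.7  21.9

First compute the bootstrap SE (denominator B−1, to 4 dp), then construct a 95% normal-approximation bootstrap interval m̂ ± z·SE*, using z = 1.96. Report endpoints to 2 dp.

(18.28, 24.92)

Mean of replicates = 21.7400; sum of squared deviations = 25.8640; SE* = √(25.8640/9) = 1.6952
Margin = 1.96 × 1.6952 = 3.323
Interval: 21.6 ± 3.323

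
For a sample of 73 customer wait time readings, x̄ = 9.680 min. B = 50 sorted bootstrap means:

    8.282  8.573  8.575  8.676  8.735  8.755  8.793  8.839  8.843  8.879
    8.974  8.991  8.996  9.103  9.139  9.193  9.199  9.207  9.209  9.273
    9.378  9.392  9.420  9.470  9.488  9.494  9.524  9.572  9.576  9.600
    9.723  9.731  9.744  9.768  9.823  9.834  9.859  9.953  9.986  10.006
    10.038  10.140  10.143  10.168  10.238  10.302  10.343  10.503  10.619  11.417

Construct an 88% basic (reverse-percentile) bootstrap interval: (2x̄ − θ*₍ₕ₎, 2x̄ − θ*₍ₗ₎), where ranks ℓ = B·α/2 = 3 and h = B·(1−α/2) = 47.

(9.017, 10.785)

Percentile endpoints at ranks 3 and 47: θ*₍3₎ = 8.575, θ*₍47₎ = 10.343.
Basic interval reflects these around x̄:
  lower = 2 × 9.680 − 10.343 = 9.017
  upper = 2 × 9.680 − 8.575 = 10.785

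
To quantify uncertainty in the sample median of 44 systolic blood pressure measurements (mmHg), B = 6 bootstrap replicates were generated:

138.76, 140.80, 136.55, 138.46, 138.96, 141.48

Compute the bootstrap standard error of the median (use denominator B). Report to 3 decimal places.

SE* = 1.611

Bootstrap SE is the standard deviation of the 6 replicate medians.
Mean of replicates: (138.76 + 140.80 + 136.55 + 138.46 + 138.96 + 141.48) / 6 = 835.0100 / 6 = 139.1683
Sum of squared deviations: (−0.4083)² + (+1.6317)² + (−2.6183)² + (−0.7083)² + (−0.2083)² + (+2.3117)² = 15.5737
Variance = 15.5737 / 6 = 2.5956
SE* = √2.5956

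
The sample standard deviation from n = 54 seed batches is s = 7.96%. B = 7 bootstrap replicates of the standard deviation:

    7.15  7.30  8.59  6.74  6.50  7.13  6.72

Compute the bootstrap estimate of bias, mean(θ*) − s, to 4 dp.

mean(θ*) = (7.15 + 7.30 + 8.59 + 6.74 + 6.50 + 7.13 + 6.72) / 7 = 7.16143
bias = 7.16143 − 7.96

bias = −0.7986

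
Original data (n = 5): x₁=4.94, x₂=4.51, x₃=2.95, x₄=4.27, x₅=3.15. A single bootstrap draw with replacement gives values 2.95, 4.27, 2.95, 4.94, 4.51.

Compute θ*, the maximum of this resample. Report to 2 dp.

Maximum = 4.94

θ* = 4.94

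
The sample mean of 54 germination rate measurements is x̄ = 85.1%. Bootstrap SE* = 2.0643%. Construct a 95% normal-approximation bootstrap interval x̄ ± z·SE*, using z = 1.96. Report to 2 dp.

(81.05, 89.15)

Margin = 1.96 × 2.0643 = 4.046
Interval: 85.1 ± 4.046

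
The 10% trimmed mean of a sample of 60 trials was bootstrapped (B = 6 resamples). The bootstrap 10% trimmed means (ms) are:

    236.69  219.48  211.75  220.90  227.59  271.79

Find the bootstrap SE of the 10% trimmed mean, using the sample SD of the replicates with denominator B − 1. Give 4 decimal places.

Bootstrap SE is the standard deviation of the 6 replicate 10% trimmed means.
Mean of replicates: (236.69 + 219.48 + 211.75 + 220.90 + 227.59 + 271.79) / 6 = 1388.20000 / 6 = 231.36667
Sum of squared deviations: (+5.32333)² + (−11.88667)² + (−19.61667)² + (−10.46667)² + (−3.77667)² + (+40.42333)² = 2312.30453
Variance = 2312.30453 / 5 = 462.46091
SE* = √462.46091

SE* = 21.5049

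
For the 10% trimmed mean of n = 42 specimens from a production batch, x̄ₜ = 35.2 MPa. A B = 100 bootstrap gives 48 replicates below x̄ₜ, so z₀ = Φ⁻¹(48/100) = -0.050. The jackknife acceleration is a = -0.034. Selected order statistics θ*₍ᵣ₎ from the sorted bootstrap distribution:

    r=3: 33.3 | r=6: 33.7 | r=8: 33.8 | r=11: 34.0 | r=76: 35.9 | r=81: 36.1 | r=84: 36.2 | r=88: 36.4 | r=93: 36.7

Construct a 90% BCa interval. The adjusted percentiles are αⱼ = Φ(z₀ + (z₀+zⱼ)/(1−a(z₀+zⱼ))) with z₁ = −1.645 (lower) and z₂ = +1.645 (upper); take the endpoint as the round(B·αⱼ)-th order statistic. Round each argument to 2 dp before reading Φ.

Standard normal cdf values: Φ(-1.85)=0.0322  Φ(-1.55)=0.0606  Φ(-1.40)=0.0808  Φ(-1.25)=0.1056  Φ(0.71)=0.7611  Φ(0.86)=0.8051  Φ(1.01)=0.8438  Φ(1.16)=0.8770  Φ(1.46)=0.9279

(33.3, 36.7)

Lower: z₀ + z₁ = -0.050 + (-1.645) = -1.695; 1 − a(z₀+z₁) = 1 − (-0.034)(-1.695) = 0.9424; argument = -0.050 + (-1.695)/0.9424 = -1.8487 → -1.85.
α₁ = Φ(-1.85) = 0.0322; rank = round(100 × 0.0322) = 3; θ*₍3₎ = 33.3.
Upper: z₀ + z₂ = 1.595; 1 − a(z₀+z₂) = 1.0542; argument = 1.4630 → 1.46; α₂ = 0.9279; rank = 93; θ*₍93₎ = 36.7.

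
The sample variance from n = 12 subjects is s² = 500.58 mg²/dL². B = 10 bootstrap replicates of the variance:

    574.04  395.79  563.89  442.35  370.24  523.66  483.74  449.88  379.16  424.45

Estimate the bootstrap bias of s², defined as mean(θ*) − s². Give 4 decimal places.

mean(θ*) = (574.04 + 395.79 + 563.89 + 442.35 + 370.24 + 523.66 + 483.74 + 449.88 + 379.16 + 424.45) / 10 = 460.72000
bias = 460.72000 − 500.58

bias = −39.8600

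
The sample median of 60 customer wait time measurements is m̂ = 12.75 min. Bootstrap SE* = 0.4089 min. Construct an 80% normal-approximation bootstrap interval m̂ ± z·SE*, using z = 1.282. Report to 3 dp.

(12.226, 13.274)

Margin = 1.282 × 0.4089 = 0.5242
Interval: 12.75 ± 0.5242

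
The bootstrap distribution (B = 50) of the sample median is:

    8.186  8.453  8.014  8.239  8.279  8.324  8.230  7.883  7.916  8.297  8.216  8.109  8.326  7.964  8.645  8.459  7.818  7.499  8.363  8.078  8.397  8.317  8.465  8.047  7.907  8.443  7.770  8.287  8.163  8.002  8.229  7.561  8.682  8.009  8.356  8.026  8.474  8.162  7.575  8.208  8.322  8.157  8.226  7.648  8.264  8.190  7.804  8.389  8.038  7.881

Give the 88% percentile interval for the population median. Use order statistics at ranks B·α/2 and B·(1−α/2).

(7.575, 8.465)

Sorted replicates: 7.499, 7.561, 7.575, 7.648, 7.770, 7.804, 7.818, 7.881, 7.883, 7.907, 7.916, 7.964, 8.002, 8.009, 8.014, 8.026, 8.038, 8.047, 8.078, 8.109, 8.157, 8.162, 8.163, 8.186, 8.190, 8.208, 8.216, 8.226, 8.229, 8.230, 8.239, 8.264, 8.279, 8.287, 8.297, 8.317, 8.322, 8.324, 8.326, 8.356, 8.363, 8.389, 8.397, 8.443, 8.453, 8.459, 8.465, 8.474, 8.645, 8.682
α = 0.12; lower rank = 50 × 0.060 = 3; upper rank = 50 × 0.940 = 47.
The 3rd smallest replicate is 7.575; the 47th is 8.465.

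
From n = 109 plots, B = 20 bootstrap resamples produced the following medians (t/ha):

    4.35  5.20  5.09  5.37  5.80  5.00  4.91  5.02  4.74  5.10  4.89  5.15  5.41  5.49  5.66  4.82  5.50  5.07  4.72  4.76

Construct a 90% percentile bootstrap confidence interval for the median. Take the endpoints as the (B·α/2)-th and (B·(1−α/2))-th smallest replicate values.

(4.35, 5.66)

Sorted replicates: 4.35, 4.72, 4.74, 4.76, 4.82, 4.89, 4.91, 5.00, 5.02, 5.07, 5.09, 5.10, 5.15, 5.20, 5.37, 5.41, 5.49, 5.50, 5.66, 5.80
α = 0.10; lower rank = 20 × 0.050 = 1; upper rank = 20 × 0.950 = 19.
The 1st smallest replicate is 4.35; the 19th is 5.66.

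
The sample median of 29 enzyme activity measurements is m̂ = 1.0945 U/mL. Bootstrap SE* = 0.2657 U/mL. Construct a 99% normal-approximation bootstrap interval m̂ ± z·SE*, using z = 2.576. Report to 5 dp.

Margin = 2.576 × 0.2657 = 0.684443
Interval: 1.0945 ± 0.684443

(0.41006, 1.77894)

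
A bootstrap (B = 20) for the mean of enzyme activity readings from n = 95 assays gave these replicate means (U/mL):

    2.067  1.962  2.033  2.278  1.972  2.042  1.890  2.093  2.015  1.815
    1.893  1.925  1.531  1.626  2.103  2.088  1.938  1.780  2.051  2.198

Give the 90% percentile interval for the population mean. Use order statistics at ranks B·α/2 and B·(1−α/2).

Sorted replicates: 1.531, 1.626, 1.780, 1.815, 1.890, 1.893, 1.925, 1.938, 1.962, 1.972, 2.015, 2.033, 2.042, 2.051, 2.067, 2.088, 2.093, 2.103, 2.198, 2.278
α = 0.10; lower rank = 20 × 0.050 = 1; upper rank = 20 × 0.950 = 19.
The 1st smallest replicate is 1.531; the 19th is 2.198.

(1.531, 2.198)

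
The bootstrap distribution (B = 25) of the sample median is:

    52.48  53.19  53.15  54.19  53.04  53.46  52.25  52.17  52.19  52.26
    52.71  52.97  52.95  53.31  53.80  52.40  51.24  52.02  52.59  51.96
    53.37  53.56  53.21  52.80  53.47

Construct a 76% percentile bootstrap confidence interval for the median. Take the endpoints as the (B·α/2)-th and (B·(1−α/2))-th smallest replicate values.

(52.02, 53.47)

Sorted replicates: 51.24, 51.96, 52.02, 52.17, 52.19, 52.25, 52.26, 52.40, 52.48, 52.59, 52.71, 52.80, 52.95, 52.97, 53.04, 53.15, 53.19, 53.21, 53.31, 53.37, 53.46, 53.47, 53.56, 53.80, 54.19
α = 0.24; lower rank = 25 × 0.120 = 3; upper rank = 25 × 0.880 = 22.
The 3rd smallest replicate is 52.02; the 22nd is 53.47.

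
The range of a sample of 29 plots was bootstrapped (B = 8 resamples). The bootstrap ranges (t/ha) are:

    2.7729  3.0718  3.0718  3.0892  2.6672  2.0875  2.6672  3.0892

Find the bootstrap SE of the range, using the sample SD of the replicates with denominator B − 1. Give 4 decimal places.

Bootstrap SE is the standard deviation of the 8 replicate ranges.
Mean of replicates: (2.7729 + 3.0718 + 3.0718 + 3.0892 + 2.6672 + 2.0875 + 2.6672 + 3.0892) / 8 = 22.51680 / 8 = 2.81460
Sum of squared deviations: (−0.04170)² + (+0.25720)² + (+0.25720)² + (+0.27460)² + (−0.14740)² + (−0.72710)² + (−0.14740)² + (+0.27460)² = 0.85698
Variance = 0.85698 / 7 = 0.12243
SE* = √0.12243

SE* = 0.3499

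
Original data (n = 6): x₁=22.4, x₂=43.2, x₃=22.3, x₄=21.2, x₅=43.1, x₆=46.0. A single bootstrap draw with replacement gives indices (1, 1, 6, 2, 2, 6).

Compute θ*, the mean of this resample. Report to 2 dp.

Resample values: 22.4, 22.4, 46.0, 43.2, 43.2, 46.0.
Mean = (22.4 + 22.4 + 46.0 + 43.2 + 43.2 + 46.0) / 6 = 223.20 / 6 = 37.20

θ* = 37.20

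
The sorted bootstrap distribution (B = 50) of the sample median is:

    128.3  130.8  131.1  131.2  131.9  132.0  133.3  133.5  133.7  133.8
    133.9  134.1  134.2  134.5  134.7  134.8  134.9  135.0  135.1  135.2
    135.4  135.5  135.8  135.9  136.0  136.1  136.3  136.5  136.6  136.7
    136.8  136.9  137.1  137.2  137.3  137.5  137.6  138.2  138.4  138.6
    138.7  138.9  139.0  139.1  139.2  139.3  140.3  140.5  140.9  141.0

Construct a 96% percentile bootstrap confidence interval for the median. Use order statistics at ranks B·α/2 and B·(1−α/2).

(128.3, 140.9)

α = 0.04; lower rank = 50 × 0.020 = 1; upper rank = 50 × 0.980 = 49.
The 1st smallest replicate is 128.3; the 49th is 140.9.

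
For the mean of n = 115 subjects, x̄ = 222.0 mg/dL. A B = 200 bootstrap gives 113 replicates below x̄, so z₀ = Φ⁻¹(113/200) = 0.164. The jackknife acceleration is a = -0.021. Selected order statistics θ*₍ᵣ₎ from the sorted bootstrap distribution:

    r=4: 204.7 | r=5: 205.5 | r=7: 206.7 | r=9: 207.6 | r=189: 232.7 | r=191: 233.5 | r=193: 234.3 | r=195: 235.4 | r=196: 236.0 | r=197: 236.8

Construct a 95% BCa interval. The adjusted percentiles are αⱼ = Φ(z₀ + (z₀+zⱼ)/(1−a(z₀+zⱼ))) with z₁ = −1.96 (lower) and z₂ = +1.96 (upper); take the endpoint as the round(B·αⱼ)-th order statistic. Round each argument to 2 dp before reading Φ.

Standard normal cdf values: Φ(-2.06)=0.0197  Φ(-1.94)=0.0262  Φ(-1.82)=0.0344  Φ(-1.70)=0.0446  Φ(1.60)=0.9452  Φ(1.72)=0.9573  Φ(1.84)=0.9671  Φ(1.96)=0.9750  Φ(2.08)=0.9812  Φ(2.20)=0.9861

Lower: z₀ + z₁ = 0.164 + (-1.960) = -1.796; 1 − a(z₀+z₁) = 1 − (-0.021)(-1.796) = 0.9623; argument = 0.164 + (-1.796)/0.9623 = -1.7024 → -1.70.
α₁ = Φ(-1.70) = 0.0446; rank = round(200 × 0.0446) = 9; θ*₍9₎ = 207.6.
Upper: z₀ + z₂ = 2.124; 1 − a(z₀+z₂) = 1.0446; argument = 2.1973 → 2.20; α₂ = 0.9861; rank = 197; θ*₍197₎ = 236.8.

(207.6, 236.8)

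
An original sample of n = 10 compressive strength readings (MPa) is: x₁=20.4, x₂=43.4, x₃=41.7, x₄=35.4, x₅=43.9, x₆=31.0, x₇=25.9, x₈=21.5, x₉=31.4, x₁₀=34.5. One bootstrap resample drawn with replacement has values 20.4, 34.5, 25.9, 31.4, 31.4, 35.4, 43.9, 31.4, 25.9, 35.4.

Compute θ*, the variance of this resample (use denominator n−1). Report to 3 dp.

Mean = 31.5600; sum of squared deviations = 379.1040
s² = 379.1040 / 9 = 42.1227

θ* = 42.123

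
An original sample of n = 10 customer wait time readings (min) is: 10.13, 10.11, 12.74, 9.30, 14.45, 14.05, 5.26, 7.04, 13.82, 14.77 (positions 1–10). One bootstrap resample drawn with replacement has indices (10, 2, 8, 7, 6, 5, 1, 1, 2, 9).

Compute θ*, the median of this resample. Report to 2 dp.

Resample values: 14.77, 10.11, 7.04, 5.26, 14.05, 14.45, 10.13, 10.13, 10.11, 13.82.
Sorted: 5.26, 7.04, 10.11, 10.11, 10.13, 10.13, 13.82, 14.05, 14.45, 14.77
Median = average of the two middle values = 10.13

θ* = 10.13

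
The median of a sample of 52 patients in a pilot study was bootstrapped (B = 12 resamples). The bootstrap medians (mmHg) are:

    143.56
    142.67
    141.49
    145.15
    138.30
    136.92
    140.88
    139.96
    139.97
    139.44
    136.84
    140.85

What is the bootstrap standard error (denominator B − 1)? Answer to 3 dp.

Bootstrap SE is the standard deviation of the 12 replicate medians.
Mean of replicates: (143.56 + 142.67 + 141.49 + 145.15 + 138.30 + 136.92 + 140.88 + 139.96 + 139.97 + 139.44 + 136.84 + 140.85) / 12 = 1686.0300 / 12 = 140.5025
Sum of squared deviations: (+3.0575)² + (+2.1675)² + (+0.9875)² + (+4.6475)² + (−2.2025)² + (−3.5825)² + (+0.3775)² + (−0.5425)² + (−0.5325)² + (−1.0625)² + (−3.6625)² + (+0.3475)² = 69.6900
Variance = 69.6900 / 11 = 6.3355
SE* = √6.3355

SE* = 2.517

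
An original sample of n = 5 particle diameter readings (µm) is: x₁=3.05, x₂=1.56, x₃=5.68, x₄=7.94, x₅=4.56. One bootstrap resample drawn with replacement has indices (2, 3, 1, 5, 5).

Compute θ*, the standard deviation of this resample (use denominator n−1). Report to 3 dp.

θ* = 1.600

Resample values: 1.56, 5.68, 3.05, 4.56, 4.56.
Mean = 3.8820; sum of squared deviations = 10.2361
s² = 10.2361 / 4 = 2.5590
s = √2.5590 = 1.600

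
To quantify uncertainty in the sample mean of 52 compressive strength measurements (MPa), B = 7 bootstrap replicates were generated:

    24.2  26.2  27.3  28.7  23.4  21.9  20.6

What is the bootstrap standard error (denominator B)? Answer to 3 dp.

Bootstrap SE is the standard deviation of the 7 replicate means.
Mean of replicates: (24.2 + 26.2 + 27.3 + 28.7 + 23.4 + 21.9 + 20.6) / 7 = 172.3000 / 7 = 24.6143
Sum of squared deviations: (−0.4143)² + (+1.5857)² + (+2.6857)² + (+4.0857)² + (−1.2143)² + (−2.7143)² + (−4.0143)² = 51.5486
Variance = 51.5486 / 7 = 7.3641
SE* = √7.3641

SE* = 2.714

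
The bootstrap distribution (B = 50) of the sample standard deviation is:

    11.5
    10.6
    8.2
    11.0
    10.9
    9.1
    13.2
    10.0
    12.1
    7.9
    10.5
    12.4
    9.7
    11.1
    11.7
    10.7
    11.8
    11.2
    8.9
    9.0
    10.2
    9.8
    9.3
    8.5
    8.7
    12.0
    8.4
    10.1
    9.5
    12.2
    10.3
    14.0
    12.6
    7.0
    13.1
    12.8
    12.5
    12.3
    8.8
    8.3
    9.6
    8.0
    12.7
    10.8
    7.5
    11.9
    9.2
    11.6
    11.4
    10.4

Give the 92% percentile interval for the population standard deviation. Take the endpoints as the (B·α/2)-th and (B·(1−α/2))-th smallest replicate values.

(7.5, 13.1)

Sorted replicates: 7.0, 7.5, 7.9, 8.0, 8.2, 8.3, 8.4, 8.5, 8.7, 8.8, 8.9, 9.0, 9.1, 9.2, 9.3, 9.5, 9.6, 9.7, 9.8, 10.0, 10.1, 10.2, 10.3, 10.4, 10.5, 10.6, 10.7, 10.8, 10.9, 11.0, 11.1, 11.2, 11.4, 11.5, 11.6, 11.7, 11.8, 11.9, 12.0, 12.1, 12.2, 12.3, 12.4, 12.5, 12.6, 12.7, 12.8, 13.1, 13.2, 14.0
α = 0.08; lower rank = 50 × 0.040 = 2; upper rank = 50 × 0.960 = 48.
The 2nd smallest replicate is 7.5; the 48th is 13.1.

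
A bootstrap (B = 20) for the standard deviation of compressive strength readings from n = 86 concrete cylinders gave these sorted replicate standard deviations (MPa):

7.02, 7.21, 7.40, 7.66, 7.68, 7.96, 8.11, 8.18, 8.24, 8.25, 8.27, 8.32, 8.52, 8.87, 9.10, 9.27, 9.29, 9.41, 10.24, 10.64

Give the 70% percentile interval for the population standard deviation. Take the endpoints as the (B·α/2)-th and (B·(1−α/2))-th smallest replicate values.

(7.40, 9.29)

α = 0.30; lower rank = 20 × 0.150 = 3; upper rank = 20 × 0.850 = 17.
The 3rd smallest replicate is 7.40; the 17th is 9.29.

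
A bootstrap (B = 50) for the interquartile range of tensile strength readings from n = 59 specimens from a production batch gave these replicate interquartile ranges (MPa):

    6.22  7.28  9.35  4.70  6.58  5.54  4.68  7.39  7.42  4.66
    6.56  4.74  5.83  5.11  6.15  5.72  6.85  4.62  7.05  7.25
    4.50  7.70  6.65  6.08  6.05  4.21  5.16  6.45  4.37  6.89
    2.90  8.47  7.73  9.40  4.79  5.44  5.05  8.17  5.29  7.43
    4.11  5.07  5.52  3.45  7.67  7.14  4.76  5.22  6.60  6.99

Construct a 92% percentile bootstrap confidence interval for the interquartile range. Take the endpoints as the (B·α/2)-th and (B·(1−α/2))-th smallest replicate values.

(3.45, 8.47)

Sorted replicates: 2.90, 3.45, 4.11, 4.21, 4.37, 4.50, 4.62, 4.66, 4.68, 4.70, 4.74, 4.76, 4.79, 5.05, 5.07, 5.11, 5.16, 5.22, 5.29, 5.44, 5.52, 5.54, 5.72, 5.83, 6.05, 6.08, 6.15, 6.22, 6.45, 6.56, 6.58, 6.60, 6.65, 6.85, 6.89, 6.99, 7.05, 7.14, 7.25, 7.28, 7.39, 7.42, 7.43, 7.67, 7.70, 7.73, 8.17, 8.47, 9.35, 9.40
α = 0.08; lower rank = 50 × 0.040 = 2; upper rank = 50 × 0.960 = 48.
The 2nd smallest replicate is 3.45; the 48th is 8.47.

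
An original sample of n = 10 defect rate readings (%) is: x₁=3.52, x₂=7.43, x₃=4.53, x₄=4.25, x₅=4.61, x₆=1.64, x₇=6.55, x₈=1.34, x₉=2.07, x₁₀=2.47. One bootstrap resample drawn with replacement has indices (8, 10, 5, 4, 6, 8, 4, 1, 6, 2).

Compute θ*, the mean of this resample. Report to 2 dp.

Resample values: 1.34, 2.47, 4.61, 4.25, 1.64, 1.34, 4.25, 3.52, 1.64, 7.43.
Mean = (1.34 + 2.47 + 4.61 + 4.25 + 1.64 + 1.34 + 4.25 + 3.52 + 1.64 + 7.43) / 10 = 32.490 / 10 = 3.25

θ* = 3.25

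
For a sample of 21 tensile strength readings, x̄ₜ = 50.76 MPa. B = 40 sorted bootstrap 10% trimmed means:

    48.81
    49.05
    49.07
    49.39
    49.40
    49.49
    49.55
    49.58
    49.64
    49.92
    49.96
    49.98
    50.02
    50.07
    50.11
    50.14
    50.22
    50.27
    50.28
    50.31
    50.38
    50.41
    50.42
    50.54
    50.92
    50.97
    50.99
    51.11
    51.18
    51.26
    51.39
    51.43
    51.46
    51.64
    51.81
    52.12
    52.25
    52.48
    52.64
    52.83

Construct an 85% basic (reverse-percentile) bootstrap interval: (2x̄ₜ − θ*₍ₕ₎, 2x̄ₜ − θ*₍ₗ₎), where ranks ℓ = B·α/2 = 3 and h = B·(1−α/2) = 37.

Percentile endpoints at ranks 3 and 37: θ*₍3₎ = 49.07, θ*₍37₎ = 52.25.
Basic interval reflects these around x̄ₜ:
  lower = 2 × 50.76 − 52.25 = 49.27
  upper = 2 × 50.76 − 49.07 = 52.45

(49.27, 52.45)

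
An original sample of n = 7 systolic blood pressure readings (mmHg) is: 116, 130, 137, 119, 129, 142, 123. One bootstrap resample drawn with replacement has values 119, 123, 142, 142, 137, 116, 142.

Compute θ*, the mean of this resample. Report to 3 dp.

θ* = 131.571

Mean = (119 + 123 + 142 + 142 + 137 + 116 + 142) / 7 = 921.0 / 7 = 131.571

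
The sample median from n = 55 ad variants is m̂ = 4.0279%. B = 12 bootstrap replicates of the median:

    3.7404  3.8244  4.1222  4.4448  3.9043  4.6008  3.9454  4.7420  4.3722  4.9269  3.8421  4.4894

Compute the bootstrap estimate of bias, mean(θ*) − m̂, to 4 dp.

mean(θ*) = (3.7404 + 3.8244 + 4.1222 + 4.4448 + 3.9043 + 4.6008 + 3.9454 + 4.7420 + 4.3722 + 4.9269 + 3.8421 + 4.4894) / 12 = 4.24624
bias = 4.24624 − 4.0279

bias = +0.2183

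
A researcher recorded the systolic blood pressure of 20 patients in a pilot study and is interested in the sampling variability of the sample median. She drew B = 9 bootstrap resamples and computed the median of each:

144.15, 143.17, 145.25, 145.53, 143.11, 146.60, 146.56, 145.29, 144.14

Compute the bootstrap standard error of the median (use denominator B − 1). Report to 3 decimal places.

Bootstrap SE is the standard deviation of the 9 replicate medians.
Mean of replicates: (144.15 + 143.17 + 145.25 + 145.53 + 143.11 + 146.60 + 146.56 + 145.29 + 144.14) / 9 = 1303.8000 / 9 = 144.8667
Sum of squared deviations: (−0.7167)² + (−1.6967)² + (+0.3833)² + (+0.6633)² + (−1.7567)² + (+1.7333)² + (+1.6933)² + (+0.4233)² + (−0.7267)² = 13.6442
Variance = 13.6442 / 8 = 1.7055
SE* = √1.7055

SE* = 1.306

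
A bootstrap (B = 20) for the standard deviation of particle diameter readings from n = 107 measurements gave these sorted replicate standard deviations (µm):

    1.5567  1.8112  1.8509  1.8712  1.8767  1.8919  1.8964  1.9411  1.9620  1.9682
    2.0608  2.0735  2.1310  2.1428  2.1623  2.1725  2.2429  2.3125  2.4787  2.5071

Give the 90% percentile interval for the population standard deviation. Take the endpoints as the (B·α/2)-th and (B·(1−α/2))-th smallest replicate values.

α = 0.10; lower rank = 20 × 0.050 = 1; upper rank = 20 × 0.950 = 19.
The 1st smallest replicate is 1.5567; the 19th is 2.4787.

(1.5567, 2.4787)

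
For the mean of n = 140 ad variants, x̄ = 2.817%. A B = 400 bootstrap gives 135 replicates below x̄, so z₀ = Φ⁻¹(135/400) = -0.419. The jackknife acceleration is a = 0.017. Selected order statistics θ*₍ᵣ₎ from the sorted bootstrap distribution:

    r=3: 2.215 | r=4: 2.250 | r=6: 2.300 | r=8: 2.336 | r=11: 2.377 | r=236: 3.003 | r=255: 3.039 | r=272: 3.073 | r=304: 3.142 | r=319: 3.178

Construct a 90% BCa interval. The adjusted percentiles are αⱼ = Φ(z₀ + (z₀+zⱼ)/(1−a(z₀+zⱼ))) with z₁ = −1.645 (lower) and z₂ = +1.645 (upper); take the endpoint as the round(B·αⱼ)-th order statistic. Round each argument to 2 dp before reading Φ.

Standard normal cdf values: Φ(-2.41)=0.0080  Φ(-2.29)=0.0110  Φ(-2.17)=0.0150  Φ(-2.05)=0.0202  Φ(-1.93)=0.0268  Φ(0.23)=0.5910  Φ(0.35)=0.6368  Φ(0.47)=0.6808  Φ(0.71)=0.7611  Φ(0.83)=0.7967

(2.215, 3.178)

Lower: z₀ + z₁ = -0.419 + (-1.645) = -2.064; 1 − a(z₀+z₁) = 1 − (0.017)(-2.064) = 1.0351; argument = -0.419 + (-2.064)/1.0351 = -2.4130 → -2.41.
α₁ = Φ(-2.41) = 0.0080; rank = round(400 × 0.0080) = 3; θ*₍3₎ = 2.215.
Upper: z₀ + z₂ = 1.226; 1 − a(z₀+z₂) = 0.9792; argument = 0.8331 → 0.83; α₂ = 0.7967; rank = 319; θ*₍319₎ = 3.178.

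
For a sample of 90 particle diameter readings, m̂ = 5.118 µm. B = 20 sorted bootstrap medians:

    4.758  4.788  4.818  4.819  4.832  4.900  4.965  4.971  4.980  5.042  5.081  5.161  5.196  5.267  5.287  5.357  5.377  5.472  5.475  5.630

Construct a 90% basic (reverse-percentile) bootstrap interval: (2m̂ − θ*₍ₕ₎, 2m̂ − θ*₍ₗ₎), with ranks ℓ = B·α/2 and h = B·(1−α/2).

(4.761, 5.478)

Percentile endpoints at ranks 1 and 19: θ*₍1₎ = 4.758, θ*₍19₎ = 5.475.
Basic interval reflects these around m̂:
  lower = 2 × 5.118 − 5.475 = 4.761
  upper = 2 × 5.118 − 4.758 = 5.478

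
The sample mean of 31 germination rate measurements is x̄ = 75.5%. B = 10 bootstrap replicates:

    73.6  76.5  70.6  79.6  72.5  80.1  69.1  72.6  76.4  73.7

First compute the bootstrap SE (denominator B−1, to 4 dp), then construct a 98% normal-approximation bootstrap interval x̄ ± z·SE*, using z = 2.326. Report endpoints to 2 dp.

(67.06, 83.94)

Mean of replicates = 74.4700; sum of squared deviations = 118.4010; SE* = √(118.4010/9) = 3.6271
Margin = 2.326 × 3.6271 = 8.437
Interval: 75.5 ± 8.437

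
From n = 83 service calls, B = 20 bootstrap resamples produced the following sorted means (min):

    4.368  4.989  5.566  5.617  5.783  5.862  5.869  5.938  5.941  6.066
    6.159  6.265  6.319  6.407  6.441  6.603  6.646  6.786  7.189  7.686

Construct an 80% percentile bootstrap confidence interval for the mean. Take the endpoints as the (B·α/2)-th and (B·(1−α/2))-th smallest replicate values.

α = 0.20; lower rank = 20 × 0.100 = 2; upper rank = 20 × 0.900 = 18.
The 2nd smallest replicate is 4.989; the 18th is 6.786.

(4.989, 6.786)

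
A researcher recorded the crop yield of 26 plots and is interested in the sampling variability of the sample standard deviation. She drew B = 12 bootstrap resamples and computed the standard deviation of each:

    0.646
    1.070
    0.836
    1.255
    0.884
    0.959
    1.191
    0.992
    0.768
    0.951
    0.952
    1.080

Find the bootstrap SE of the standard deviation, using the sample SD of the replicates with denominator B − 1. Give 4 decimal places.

Bootstrap SE is the standard deviation of the 12 replicate standard deviations.
Mean of replicates: (0.646 + 1.070 + 0.836 + 1.255 + 0.884 + 0.959 + 1.191 + 0.992 + 0.768 + 0.951 + 0.952 + 1.080) / 12 = 11.58400 / 12 = 0.96533
Sum of squared deviations: (−0.31933)² + (+0.10467)² + (−0.12933)² + (+0.28967)² + (−0.08133)² + (−0.00633)² + (+0.22567)² + (+0.02667)² + (−0.19733)² + (−0.01433)² + (−0.01333)² + (+0.11467)² = 0.32433
Variance = 0.32433 / 11 = 0.02948
SE* = √0.02948

SE* = 0.1717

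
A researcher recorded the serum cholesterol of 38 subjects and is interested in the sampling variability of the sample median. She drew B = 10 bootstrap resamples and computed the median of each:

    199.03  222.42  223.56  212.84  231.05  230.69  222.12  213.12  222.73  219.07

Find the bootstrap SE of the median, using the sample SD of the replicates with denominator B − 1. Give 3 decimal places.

Bootstrap SE is the standard deviation of the 10 replicate medians.
Mean of replicates: (199.03 + 222.42 + 223.56 + 212.84 + 231.05 + 230.69 + 222.12 + 213.12 + 222.73 + 219.07) / 10 = 2196.6300 / 10 = 219.6630
Sum of squared deviations: (−20.6330)² + (+2.7570)² + (+3.8970)² + (−6.8230)² + (+11.3870)² + (+11.0270)² + (+2.4570)² + (−6.5430)² + (+3.0670)² + (−0.5930)² = 804.9260
Variance = 804.9260 / 9 = 89.4362
SE* = √89.4362

SE* = 9.457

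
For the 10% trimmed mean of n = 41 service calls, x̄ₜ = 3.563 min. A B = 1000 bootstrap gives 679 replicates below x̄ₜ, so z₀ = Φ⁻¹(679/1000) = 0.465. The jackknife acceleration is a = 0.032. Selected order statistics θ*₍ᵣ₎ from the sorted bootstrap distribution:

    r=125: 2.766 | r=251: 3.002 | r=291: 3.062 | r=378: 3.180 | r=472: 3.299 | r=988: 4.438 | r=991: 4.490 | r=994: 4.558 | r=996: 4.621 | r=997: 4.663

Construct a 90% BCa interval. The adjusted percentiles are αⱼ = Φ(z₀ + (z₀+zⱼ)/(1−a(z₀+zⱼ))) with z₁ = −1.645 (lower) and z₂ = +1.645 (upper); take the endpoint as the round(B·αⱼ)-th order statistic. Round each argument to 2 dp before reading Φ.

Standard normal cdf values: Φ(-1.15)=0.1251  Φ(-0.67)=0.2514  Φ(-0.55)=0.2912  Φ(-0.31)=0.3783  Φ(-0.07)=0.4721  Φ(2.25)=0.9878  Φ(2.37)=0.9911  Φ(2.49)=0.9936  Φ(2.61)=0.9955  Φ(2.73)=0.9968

(3.002, 4.663)

Lower: z₀ + z₁ = 0.465 + (-1.645) = -1.180; 1 − a(z₀+z₁) = 1 − (0.032)(-1.180) = 1.0378; argument = 0.465 + (-1.180)/1.0378 = -0.6721 → -0.67.
α₁ = Φ(-0.67) = 0.2514; rank = round(1000 × 0.2514) = 251; θ*₍251₎ = 3.002.
Upper: z₀ + z₂ = 2.110; 1 − a(z₀+z₂) = 0.9325; argument = 2.7278 → 2.73; α₂ = 0.9968; rank = 997; θ*₍997₎ = 4.663.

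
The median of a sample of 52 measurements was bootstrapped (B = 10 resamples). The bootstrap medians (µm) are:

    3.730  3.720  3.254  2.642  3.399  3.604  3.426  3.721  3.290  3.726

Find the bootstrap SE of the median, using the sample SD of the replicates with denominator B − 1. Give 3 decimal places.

SE* = 0.341

Bootstrap SE is the standard deviation of the 10 replicate medians.
Mean of replicates: (3.730 + 3.720 + 3.254 + 2.642 + 3.399 + 3.604 + 3.426 + 3.721 + 3.290 + 3.726) / 10 = 34.5120 / 10 = 3.4512
Sum of squared deviations: (+0.2788)² + (+0.2688)² + (−0.1972)² + (−0.8092)² + (−0.0522)² + (+0.1528)² + (−0.0252)² + (+0.2698)² + (−0.1612)² + (+0.2748)² = 1.0447
Variance = 1.0447 / 9 = 0.1161
SE* = √0.1161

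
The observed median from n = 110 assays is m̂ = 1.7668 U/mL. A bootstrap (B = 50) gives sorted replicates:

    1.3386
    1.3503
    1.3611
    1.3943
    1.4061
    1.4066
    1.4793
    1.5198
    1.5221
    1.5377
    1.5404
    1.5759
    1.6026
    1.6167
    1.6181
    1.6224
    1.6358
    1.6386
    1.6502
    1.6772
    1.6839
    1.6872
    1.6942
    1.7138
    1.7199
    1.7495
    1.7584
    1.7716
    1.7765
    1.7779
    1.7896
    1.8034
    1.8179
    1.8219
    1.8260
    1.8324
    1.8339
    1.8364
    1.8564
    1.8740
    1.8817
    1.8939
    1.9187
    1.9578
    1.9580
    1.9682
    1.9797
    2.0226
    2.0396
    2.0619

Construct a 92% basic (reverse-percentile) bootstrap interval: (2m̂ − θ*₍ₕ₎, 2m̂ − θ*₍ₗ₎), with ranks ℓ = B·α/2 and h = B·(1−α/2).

(1.5110, 2.1833)

Percentile endpoints at ranks 2 and 48: θ*₍2₎ = 1.3503, θ*₍48₎ = 2.0226.
Basic interval reflects these around m̂:
  lower = 2 × 1.7668 − 2.0226 = 1.5110
  upper = 2 × 1.7668 − 1.3503 = 2.1833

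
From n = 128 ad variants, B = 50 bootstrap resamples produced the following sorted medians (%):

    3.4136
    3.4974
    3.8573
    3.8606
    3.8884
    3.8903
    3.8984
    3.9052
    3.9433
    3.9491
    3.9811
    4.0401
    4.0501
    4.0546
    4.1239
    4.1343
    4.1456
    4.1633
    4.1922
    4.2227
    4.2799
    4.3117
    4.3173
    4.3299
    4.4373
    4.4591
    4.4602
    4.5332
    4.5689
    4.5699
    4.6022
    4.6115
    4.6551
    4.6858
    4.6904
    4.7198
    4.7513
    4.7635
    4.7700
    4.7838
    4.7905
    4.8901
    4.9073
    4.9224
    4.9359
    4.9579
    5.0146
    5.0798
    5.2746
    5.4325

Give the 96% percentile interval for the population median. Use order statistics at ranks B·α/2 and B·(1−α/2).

α = 0.04; lower rank = 50 × 0.020 = 1; upper rank = 50 × 0.980 = 49.
The 1st smallest replicate is 3.4136; the 49th is 5.2746.

(3.4136, 5.2746)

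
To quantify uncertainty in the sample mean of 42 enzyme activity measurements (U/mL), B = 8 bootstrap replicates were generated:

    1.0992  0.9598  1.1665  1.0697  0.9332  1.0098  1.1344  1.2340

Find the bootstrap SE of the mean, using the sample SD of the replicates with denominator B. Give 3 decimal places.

Bootstrap SE is the standard deviation of the 8 replicate means.
Mean of replicates: (1.0992 + 0.9598 + 1.1665 + 1.0697 + 0.9332 + 1.0098 + 1.1344 + 1.2340) / 8 = 8.60660 / 8 = 1.07583
Sum of squared deviations: (+0.02337)² + (−0.11603)² + (+0.09068)² + (−0.00612)² + (−0.14263)² + (−0.06603)² + (+0.05858)² + (+0.15817)² = 0.07542
Variance = 0.07542 / 8 = 0.00943
SE* = √0.00943

SE* = 0.097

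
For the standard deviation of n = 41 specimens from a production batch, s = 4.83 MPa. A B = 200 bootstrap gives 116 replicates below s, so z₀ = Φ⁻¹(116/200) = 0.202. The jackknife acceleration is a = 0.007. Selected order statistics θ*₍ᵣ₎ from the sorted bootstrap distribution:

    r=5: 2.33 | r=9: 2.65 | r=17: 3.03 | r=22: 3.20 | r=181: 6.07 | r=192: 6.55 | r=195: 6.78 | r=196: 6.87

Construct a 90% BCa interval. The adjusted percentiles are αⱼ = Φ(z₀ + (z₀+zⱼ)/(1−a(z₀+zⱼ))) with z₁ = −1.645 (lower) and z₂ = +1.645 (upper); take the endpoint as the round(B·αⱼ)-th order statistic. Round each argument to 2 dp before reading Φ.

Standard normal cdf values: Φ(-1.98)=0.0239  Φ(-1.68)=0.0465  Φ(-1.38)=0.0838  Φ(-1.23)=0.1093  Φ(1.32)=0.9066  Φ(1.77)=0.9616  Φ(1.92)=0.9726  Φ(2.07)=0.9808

(3.20, 6.87)

Lower: z₀ + z₁ = 0.202 + (-1.645) = -1.443; 1 − a(z₀+z₁) = 1 − (0.007)(-1.443) = 1.0101; argument = 0.202 + (-1.443)/1.0101 = -1.2266 → -1.23.
α₁ = Φ(-1.23) = 0.1093; rank = round(200 × 0.1093) = 22; θ*₍22₎ = 3.20.
Upper: z₀ + z₂ = 1.847; 1 − a(z₀+z₂) = 0.9871; argument = 2.0732 → 2.07; α₂ = 0.9808; rank = 196; θ*₍196₎ = 6.87.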